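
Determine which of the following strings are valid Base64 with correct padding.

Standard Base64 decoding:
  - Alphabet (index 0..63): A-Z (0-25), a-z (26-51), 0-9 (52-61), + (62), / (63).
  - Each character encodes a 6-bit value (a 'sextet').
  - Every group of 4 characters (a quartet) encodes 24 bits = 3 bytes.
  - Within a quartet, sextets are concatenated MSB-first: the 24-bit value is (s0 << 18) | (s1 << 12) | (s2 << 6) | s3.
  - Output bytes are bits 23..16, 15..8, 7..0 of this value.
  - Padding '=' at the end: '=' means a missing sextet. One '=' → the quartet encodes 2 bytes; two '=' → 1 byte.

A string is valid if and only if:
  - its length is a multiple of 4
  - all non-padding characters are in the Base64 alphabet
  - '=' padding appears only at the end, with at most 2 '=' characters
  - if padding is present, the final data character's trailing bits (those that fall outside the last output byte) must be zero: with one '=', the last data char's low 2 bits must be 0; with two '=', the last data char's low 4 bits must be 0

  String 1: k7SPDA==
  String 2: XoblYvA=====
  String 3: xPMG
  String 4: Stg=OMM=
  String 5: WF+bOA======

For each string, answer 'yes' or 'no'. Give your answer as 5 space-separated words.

String 1: 'k7SPDA==' → valid
String 2: 'XoblYvA=====' → invalid (5 pad chars (max 2))
String 3: 'xPMG' → valid
String 4: 'Stg=OMM=' → invalid (bad char(s): ['=']; '=' in middle)
String 5: 'WF+bOA======' → invalid (6 pad chars (max 2))

Answer: yes no yes no no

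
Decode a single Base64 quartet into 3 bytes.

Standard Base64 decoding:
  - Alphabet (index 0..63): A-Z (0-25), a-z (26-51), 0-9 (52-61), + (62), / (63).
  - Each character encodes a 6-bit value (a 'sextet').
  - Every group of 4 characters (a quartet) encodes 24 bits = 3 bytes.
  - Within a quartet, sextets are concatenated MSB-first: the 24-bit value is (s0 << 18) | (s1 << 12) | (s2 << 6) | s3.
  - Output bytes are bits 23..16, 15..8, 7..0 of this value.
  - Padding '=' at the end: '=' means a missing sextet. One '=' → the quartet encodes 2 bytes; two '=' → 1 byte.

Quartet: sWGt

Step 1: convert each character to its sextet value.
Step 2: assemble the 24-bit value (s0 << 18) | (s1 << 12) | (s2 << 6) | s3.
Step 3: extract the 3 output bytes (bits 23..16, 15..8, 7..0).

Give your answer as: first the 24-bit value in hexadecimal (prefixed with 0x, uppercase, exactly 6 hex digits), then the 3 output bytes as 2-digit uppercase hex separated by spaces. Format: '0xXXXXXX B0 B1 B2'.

Answer: 0xB161AD B1 61 AD

Derivation:
Sextets: s=44, W=22, G=6, t=45
24-bit: (44<<18) | (22<<12) | (6<<6) | 45
      = 0xB00000 | 0x016000 | 0x000180 | 0x00002D
      = 0xB161AD
Bytes: (v>>16)&0xFF=B1, (v>>8)&0xFF=61, v&0xFF=AD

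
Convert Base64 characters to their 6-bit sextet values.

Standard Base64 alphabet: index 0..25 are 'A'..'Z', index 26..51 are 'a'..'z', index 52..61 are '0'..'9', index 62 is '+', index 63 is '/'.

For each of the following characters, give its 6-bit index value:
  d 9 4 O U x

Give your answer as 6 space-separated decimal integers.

'd': a..z range, 26 + ord('d') − ord('a') = 29
'9': 0..9 range, 52 + ord('9') − ord('0') = 61
'4': 0..9 range, 52 + ord('4') − ord('0') = 56
'O': A..Z range, ord('O') − ord('A') = 14
'U': A..Z range, ord('U') − ord('A') = 20
'x': a..z range, 26 + ord('x') − ord('a') = 49

Answer: 29 61 56 14 20 49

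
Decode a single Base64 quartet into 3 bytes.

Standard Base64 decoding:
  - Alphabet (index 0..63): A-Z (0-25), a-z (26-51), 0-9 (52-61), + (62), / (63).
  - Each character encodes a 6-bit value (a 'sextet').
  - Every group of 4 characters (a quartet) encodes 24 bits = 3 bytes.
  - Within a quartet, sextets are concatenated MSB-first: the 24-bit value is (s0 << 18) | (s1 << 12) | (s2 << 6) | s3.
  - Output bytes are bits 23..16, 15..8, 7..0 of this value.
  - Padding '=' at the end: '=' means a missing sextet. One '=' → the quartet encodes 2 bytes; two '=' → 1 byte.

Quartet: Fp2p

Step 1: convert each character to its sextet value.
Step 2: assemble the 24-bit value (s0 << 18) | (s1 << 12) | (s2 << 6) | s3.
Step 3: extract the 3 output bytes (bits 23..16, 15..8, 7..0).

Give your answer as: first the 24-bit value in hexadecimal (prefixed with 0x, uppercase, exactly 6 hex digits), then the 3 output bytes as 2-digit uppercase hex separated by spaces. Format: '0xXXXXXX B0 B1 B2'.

Sextets: F=5, p=41, 2=54, p=41
24-bit: (5<<18) | (41<<12) | (54<<6) | 41
      = 0x140000 | 0x029000 | 0x000D80 | 0x000029
      = 0x169DA9
Bytes: (v>>16)&0xFF=16, (v>>8)&0xFF=9D, v&0xFF=A9

Answer: 0x169DA9 16 9D A9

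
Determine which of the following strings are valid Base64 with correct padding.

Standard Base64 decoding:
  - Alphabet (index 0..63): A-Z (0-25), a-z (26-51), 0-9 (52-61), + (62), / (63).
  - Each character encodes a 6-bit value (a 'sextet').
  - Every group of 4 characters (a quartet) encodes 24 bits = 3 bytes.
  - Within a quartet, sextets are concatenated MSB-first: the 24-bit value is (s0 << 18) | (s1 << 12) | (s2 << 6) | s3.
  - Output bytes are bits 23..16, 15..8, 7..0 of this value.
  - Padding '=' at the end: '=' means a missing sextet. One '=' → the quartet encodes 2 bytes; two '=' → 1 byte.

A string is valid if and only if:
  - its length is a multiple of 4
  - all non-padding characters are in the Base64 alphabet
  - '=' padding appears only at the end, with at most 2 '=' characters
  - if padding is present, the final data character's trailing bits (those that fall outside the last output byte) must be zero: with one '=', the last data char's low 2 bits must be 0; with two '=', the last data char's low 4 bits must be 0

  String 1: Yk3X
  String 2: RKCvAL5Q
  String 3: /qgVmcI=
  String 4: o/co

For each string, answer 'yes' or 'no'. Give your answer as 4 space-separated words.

String 1: 'Yk3X' → valid
String 2: 'RKCvAL5Q' → valid
String 3: '/qgVmcI=' → valid
String 4: 'o/co' → valid

Answer: yes yes yes yes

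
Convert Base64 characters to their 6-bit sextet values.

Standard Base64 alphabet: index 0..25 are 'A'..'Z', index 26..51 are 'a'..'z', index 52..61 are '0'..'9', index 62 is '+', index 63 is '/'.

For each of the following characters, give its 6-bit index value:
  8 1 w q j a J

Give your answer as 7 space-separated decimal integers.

'8': 0..9 range, 52 + ord('8') − ord('0') = 60
'1': 0..9 range, 52 + ord('1') − ord('0') = 53
'w': a..z range, 26 + ord('w') − ord('a') = 48
'q': a..z range, 26 + ord('q') − ord('a') = 42
'j': a..z range, 26 + ord('j') − ord('a') = 35
'a': a..z range, 26 + ord('a') − ord('a') = 26
'J': A..Z range, ord('J') − ord('A') = 9

Answer: 60 53 48 42 35 26 9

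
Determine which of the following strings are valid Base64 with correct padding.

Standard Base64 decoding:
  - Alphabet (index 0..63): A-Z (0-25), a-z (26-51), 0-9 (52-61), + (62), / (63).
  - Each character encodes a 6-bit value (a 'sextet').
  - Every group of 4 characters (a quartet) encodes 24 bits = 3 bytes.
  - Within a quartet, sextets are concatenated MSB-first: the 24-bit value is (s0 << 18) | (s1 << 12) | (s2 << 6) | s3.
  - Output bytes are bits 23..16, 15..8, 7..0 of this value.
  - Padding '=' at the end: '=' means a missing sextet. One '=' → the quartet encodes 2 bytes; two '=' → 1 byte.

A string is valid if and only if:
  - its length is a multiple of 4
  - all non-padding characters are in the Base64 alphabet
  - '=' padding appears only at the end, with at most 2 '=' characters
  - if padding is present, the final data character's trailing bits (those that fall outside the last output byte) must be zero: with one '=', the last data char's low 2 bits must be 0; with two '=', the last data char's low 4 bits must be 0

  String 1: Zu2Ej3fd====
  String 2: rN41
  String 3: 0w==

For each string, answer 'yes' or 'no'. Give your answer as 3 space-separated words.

String 1: 'Zu2Ej3fd====' → invalid (4 pad chars (max 2))
String 2: 'rN41' → valid
String 3: '0w==' → valid

Answer: no yes yes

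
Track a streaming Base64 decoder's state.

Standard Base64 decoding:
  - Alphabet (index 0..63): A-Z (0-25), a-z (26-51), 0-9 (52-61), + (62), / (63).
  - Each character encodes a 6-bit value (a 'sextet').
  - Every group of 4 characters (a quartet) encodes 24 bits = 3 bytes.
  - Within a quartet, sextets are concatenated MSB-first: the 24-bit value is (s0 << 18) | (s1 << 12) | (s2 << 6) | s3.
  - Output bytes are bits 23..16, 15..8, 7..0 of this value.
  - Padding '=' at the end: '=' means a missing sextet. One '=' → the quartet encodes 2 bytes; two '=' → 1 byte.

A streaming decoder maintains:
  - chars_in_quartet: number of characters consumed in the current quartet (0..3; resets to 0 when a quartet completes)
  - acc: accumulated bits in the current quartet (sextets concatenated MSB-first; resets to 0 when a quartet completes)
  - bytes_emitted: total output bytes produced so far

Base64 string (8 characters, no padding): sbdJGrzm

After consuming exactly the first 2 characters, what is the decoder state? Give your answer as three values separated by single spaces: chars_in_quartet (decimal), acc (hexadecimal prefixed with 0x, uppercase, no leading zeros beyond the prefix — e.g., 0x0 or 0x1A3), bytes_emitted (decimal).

Answer: 2 0xB1B 0

Derivation:
After char 0 ('s'=44): chars_in_quartet=1 acc=0x2C bytes_emitted=0
After char 1 ('b'=27): chars_in_quartet=2 acc=0xB1B bytes_emitted=0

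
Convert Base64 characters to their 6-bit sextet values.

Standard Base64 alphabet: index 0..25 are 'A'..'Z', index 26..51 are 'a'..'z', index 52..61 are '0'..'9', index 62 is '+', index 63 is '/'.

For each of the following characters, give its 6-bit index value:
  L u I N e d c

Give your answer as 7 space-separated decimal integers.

Answer: 11 46 8 13 30 29 28

Derivation:
'L': A..Z range, ord('L') − ord('A') = 11
'u': a..z range, 26 + ord('u') − ord('a') = 46
'I': A..Z range, ord('I') − ord('A') = 8
'N': A..Z range, ord('N') − ord('A') = 13
'e': a..z range, 26 + ord('e') − ord('a') = 30
'd': a..z range, 26 + ord('d') − ord('a') = 29
'c': a..z range, 26 + ord('c') − ord('a') = 28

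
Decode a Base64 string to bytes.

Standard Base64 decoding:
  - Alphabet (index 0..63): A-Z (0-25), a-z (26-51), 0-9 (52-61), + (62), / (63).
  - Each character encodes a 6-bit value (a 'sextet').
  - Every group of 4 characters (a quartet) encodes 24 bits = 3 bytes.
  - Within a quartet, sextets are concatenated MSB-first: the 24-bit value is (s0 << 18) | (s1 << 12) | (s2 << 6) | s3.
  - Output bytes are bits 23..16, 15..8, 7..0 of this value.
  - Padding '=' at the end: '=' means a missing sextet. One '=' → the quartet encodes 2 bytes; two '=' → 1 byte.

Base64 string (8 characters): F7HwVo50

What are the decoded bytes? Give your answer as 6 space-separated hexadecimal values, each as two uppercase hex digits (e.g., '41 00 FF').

Answer: 17 B1 F0 56 8E 74

Derivation:
After char 0 ('F'=5): chars_in_quartet=1 acc=0x5 bytes_emitted=0
After char 1 ('7'=59): chars_in_quartet=2 acc=0x17B bytes_emitted=0
After char 2 ('H'=7): chars_in_quartet=3 acc=0x5EC7 bytes_emitted=0
After char 3 ('w'=48): chars_in_quartet=4 acc=0x17B1F0 -> emit 17 B1 F0, reset; bytes_emitted=3
After char 4 ('V'=21): chars_in_quartet=1 acc=0x15 bytes_emitted=3
After char 5 ('o'=40): chars_in_quartet=2 acc=0x568 bytes_emitted=3
After char 6 ('5'=57): chars_in_quartet=3 acc=0x15A39 bytes_emitted=3
After char 7 ('0'=52): chars_in_quartet=4 acc=0x568E74 -> emit 56 8E 74, reset; bytes_emitted=6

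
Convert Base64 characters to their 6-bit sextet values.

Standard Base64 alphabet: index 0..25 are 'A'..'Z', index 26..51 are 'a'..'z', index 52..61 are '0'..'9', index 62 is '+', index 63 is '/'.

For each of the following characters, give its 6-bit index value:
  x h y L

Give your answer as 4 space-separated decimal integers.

'x': a..z range, 26 + ord('x') − ord('a') = 49
'h': a..z range, 26 + ord('h') − ord('a') = 33
'y': a..z range, 26 + ord('y') − ord('a') = 50
'L': A..Z range, ord('L') − ord('A') = 11

Answer: 49 33 50 11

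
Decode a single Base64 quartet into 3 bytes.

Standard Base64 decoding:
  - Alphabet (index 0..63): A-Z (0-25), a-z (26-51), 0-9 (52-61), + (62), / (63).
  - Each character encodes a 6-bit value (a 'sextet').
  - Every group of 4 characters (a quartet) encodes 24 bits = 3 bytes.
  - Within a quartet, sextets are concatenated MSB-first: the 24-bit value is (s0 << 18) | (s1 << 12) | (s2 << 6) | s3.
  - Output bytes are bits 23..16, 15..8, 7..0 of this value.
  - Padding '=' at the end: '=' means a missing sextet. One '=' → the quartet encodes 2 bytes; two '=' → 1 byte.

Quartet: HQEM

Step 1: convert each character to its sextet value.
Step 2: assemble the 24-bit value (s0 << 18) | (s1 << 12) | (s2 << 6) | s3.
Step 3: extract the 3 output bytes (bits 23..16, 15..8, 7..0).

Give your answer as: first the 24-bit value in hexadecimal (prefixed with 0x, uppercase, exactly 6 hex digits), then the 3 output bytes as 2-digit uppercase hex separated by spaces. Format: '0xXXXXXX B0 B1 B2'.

Answer: 0x1D010C 1D 01 0C

Derivation:
Sextets: H=7, Q=16, E=4, M=12
24-bit: (7<<18) | (16<<12) | (4<<6) | 12
      = 0x1C0000 | 0x010000 | 0x000100 | 0x00000C
      = 0x1D010C
Bytes: (v>>16)&0xFF=1D, (v>>8)&0xFF=01, v&0xFF=0C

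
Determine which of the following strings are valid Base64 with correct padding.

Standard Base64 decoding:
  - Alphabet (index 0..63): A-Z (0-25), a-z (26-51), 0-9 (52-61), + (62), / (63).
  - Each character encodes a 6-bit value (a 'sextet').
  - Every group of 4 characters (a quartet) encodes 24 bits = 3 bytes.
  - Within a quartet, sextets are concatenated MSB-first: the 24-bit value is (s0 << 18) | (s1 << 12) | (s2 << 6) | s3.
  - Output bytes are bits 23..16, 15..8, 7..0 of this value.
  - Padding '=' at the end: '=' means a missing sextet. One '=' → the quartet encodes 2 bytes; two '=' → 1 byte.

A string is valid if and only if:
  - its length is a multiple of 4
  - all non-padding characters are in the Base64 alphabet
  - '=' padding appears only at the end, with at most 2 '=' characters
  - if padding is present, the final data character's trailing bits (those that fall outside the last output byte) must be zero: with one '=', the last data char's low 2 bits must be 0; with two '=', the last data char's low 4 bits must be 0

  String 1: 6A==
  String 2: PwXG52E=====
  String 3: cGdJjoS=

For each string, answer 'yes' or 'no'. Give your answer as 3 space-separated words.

String 1: '6A==' → valid
String 2: 'PwXG52E=====' → invalid (5 pad chars (max 2))
String 3: 'cGdJjoS=' → invalid (bad trailing bits)

Answer: yes no no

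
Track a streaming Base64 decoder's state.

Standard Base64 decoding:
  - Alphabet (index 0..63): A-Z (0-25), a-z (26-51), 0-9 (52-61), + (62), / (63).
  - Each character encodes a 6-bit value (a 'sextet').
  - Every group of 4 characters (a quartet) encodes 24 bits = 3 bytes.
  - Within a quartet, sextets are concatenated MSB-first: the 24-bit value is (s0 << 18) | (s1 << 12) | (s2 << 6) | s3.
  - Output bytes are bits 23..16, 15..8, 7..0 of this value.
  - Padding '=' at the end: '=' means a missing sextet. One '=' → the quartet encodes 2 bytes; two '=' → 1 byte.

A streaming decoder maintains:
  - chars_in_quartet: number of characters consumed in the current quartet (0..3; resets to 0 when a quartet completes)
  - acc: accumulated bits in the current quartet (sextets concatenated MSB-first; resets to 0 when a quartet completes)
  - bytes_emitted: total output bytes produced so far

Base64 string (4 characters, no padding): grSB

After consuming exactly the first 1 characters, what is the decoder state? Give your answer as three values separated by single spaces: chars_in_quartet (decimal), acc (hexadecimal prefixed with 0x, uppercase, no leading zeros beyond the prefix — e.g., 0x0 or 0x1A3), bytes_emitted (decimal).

After char 0 ('g'=32): chars_in_quartet=1 acc=0x20 bytes_emitted=0

Answer: 1 0x20 0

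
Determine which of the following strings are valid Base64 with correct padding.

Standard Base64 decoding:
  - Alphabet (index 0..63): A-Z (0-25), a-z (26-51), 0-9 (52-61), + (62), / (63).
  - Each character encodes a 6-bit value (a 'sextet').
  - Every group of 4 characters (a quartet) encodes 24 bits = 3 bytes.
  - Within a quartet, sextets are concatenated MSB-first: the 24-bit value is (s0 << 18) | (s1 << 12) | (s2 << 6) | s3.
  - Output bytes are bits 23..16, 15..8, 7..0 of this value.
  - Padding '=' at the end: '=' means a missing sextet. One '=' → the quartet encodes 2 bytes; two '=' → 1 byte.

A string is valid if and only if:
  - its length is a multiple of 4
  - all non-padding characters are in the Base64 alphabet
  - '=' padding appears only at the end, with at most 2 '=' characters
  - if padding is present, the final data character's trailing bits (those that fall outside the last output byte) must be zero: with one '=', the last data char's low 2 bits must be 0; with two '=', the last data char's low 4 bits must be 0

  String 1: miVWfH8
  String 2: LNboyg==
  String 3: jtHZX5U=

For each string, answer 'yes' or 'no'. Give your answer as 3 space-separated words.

String 1: 'miVWfH8' → invalid (len=7 not mult of 4)
String 2: 'LNboyg==' → valid
String 3: 'jtHZX5U=' → valid

Answer: no yes yes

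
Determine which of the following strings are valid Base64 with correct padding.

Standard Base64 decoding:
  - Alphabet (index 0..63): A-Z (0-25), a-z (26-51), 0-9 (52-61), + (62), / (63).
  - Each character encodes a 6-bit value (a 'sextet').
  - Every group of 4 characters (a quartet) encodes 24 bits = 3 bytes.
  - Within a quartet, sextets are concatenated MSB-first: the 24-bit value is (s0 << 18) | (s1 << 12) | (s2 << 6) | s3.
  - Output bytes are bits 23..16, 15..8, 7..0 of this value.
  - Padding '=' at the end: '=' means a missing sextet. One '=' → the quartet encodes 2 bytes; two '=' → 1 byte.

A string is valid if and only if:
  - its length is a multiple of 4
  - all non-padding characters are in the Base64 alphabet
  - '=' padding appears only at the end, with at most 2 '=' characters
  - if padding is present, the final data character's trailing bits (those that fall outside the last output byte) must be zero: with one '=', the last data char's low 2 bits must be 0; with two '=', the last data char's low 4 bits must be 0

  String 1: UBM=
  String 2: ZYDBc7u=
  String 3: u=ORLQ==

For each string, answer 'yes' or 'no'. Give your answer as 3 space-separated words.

Answer: yes no no

Derivation:
String 1: 'UBM=' → valid
String 2: 'ZYDBc7u=' → invalid (bad trailing bits)
String 3: 'u=ORLQ==' → invalid (bad char(s): ['=']; '=' in middle)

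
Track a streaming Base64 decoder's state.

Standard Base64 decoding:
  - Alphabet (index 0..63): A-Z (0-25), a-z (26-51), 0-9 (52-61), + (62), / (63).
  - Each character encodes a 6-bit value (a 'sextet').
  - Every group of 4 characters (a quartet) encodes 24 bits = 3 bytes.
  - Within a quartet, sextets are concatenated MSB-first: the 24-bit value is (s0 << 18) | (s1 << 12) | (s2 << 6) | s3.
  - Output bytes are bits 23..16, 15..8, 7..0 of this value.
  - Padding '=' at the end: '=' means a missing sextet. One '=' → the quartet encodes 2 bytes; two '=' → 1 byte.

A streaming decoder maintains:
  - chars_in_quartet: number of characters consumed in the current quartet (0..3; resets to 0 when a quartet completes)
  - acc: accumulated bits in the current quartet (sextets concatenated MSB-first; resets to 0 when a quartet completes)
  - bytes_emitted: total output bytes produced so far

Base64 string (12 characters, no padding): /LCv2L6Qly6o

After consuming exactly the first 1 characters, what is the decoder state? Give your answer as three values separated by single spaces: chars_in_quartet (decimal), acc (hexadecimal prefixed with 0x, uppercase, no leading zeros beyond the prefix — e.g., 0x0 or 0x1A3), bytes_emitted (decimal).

Answer: 1 0x3F 0

Derivation:
After char 0 ('/'=63): chars_in_quartet=1 acc=0x3F bytes_emitted=0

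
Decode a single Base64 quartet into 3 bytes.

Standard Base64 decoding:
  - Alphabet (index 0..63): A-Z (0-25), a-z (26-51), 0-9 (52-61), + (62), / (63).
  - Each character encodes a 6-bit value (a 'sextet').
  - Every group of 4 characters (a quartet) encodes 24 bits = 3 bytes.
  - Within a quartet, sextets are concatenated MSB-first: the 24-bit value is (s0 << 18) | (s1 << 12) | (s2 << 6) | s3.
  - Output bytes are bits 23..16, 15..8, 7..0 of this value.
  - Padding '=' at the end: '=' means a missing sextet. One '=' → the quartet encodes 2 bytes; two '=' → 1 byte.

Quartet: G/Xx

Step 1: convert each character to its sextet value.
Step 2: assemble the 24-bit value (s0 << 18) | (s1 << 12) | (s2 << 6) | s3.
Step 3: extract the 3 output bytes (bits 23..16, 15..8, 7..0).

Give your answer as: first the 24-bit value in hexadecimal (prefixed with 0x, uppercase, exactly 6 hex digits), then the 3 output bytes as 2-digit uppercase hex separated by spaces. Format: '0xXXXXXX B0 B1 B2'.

Answer: 0x1BF5F1 1B F5 F1

Derivation:
Sextets: G=6, /=63, X=23, x=49
24-bit: (6<<18) | (63<<12) | (23<<6) | 49
      = 0x180000 | 0x03F000 | 0x0005C0 | 0x000031
      = 0x1BF5F1
Bytes: (v>>16)&0xFF=1B, (v>>8)&0xFF=F5, v&0xFF=F1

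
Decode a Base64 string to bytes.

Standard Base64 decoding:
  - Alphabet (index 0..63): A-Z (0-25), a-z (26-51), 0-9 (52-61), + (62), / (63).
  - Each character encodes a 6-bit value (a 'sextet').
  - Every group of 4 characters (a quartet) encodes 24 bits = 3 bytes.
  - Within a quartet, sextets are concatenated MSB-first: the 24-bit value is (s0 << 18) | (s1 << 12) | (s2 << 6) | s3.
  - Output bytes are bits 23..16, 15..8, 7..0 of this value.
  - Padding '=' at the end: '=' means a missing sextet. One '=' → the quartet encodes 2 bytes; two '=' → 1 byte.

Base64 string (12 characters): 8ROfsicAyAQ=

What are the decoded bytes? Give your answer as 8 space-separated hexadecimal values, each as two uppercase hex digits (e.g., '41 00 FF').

Answer: F1 13 9F B2 27 00 C8 04

Derivation:
After char 0 ('8'=60): chars_in_quartet=1 acc=0x3C bytes_emitted=0
After char 1 ('R'=17): chars_in_quartet=2 acc=0xF11 bytes_emitted=0
After char 2 ('O'=14): chars_in_quartet=3 acc=0x3C44E bytes_emitted=0
After char 3 ('f'=31): chars_in_quartet=4 acc=0xF1139F -> emit F1 13 9F, reset; bytes_emitted=3
After char 4 ('s'=44): chars_in_quartet=1 acc=0x2C bytes_emitted=3
After char 5 ('i'=34): chars_in_quartet=2 acc=0xB22 bytes_emitted=3
After char 6 ('c'=28): chars_in_quartet=3 acc=0x2C89C bytes_emitted=3
After char 7 ('A'=0): chars_in_quartet=4 acc=0xB22700 -> emit B2 27 00, reset; bytes_emitted=6
After char 8 ('y'=50): chars_in_quartet=1 acc=0x32 bytes_emitted=6
After char 9 ('A'=0): chars_in_quartet=2 acc=0xC80 bytes_emitted=6
After char 10 ('Q'=16): chars_in_quartet=3 acc=0x32010 bytes_emitted=6
Padding '=': partial quartet acc=0x32010 -> emit C8 04; bytes_emitted=8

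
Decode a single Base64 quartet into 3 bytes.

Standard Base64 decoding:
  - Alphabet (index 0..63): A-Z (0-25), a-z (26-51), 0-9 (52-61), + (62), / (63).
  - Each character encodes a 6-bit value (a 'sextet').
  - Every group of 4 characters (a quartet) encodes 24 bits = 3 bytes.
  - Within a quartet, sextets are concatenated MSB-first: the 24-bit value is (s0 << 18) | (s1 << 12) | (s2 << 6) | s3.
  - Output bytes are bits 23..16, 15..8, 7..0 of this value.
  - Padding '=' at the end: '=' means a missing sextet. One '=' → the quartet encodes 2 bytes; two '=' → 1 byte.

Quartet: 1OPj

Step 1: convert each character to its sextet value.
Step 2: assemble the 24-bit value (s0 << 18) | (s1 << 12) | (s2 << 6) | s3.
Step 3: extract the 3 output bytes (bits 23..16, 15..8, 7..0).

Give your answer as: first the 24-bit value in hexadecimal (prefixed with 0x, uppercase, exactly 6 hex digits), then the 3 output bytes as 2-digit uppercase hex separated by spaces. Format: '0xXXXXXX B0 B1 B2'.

Sextets: 1=53, O=14, P=15, j=35
24-bit: (53<<18) | (14<<12) | (15<<6) | 35
      = 0xD40000 | 0x00E000 | 0x0003C0 | 0x000023
      = 0xD4E3E3
Bytes: (v>>16)&0xFF=D4, (v>>8)&0xFF=E3, v&0xFF=E3

Answer: 0xD4E3E3 D4 E3 E3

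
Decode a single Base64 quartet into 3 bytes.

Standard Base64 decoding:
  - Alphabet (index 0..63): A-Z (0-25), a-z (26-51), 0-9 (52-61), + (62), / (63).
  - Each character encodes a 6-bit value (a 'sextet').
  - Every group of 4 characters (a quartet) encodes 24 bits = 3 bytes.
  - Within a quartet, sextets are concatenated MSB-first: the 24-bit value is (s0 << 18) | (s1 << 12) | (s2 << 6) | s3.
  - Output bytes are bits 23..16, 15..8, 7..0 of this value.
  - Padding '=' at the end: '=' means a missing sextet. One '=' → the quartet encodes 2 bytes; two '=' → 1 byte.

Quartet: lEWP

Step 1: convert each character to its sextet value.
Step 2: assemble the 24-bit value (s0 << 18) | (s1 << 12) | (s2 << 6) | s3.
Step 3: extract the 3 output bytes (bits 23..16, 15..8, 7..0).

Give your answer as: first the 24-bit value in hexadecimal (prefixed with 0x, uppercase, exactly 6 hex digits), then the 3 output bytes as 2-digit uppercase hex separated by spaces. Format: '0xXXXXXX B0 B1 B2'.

Sextets: l=37, E=4, W=22, P=15
24-bit: (37<<18) | (4<<12) | (22<<6) | 15
      = 0x940000 | 0x004000 | 0x000580 | 0x00000F
      = 0x94458F
Bytes: (v>>16)&0xFF=94, (v>>8)&0xFF=45, v&0xFF=8F

Answer: 0x94458F 94 45 8F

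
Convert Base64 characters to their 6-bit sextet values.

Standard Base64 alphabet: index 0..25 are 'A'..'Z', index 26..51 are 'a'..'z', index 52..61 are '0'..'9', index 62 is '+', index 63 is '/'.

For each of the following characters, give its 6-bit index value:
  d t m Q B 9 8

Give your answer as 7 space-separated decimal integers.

Answer: 29 45 38 16 1 61 60

Derivation:
'd': a..z range, 26 + ord('d') − ord('a') = 29
't': a..z range, 26 + ord('t') − ord('a') = 45
'm': a..z range, 26 + ord('m') − ord('a') = 38
'Q': A..Z range, ord('Q') − ord('A') = 16
'B': A..Z range, ord('B') − ord('A') = 1
'9': 0..9 range, 52 + ord('9') − ord('0') = 61
'8': 0..9 range, 52 + ord('8') − ord('0') = 60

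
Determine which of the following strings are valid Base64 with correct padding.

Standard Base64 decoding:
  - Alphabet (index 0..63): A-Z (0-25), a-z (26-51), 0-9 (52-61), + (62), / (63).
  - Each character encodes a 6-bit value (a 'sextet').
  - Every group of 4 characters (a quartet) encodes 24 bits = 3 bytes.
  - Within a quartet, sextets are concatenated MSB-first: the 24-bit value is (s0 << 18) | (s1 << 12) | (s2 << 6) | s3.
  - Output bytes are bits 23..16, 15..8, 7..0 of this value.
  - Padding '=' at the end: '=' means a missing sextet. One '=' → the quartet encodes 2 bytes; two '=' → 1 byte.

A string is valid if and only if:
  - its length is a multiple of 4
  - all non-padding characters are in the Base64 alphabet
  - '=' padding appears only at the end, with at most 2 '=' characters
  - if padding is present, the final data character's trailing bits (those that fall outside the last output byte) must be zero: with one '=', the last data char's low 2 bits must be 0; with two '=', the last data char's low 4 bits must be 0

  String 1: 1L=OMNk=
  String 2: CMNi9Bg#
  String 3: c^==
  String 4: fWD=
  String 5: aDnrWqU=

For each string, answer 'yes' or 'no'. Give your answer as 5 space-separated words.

Answer: no no no no yes

Derivation:
String 1: '1L=OMNk=' → invalid (bad char(s): ['=']; '=' in middle)
String 2: 'CMNi9Bg#' → invalid (bad char(s): ['#'])
String 3: 'c^==' → invalid (bad char(s): ['^'])
String 4: 'fWD=' → invalid (bad trailing bits)
String 5: 'aDnrWqU=' → valid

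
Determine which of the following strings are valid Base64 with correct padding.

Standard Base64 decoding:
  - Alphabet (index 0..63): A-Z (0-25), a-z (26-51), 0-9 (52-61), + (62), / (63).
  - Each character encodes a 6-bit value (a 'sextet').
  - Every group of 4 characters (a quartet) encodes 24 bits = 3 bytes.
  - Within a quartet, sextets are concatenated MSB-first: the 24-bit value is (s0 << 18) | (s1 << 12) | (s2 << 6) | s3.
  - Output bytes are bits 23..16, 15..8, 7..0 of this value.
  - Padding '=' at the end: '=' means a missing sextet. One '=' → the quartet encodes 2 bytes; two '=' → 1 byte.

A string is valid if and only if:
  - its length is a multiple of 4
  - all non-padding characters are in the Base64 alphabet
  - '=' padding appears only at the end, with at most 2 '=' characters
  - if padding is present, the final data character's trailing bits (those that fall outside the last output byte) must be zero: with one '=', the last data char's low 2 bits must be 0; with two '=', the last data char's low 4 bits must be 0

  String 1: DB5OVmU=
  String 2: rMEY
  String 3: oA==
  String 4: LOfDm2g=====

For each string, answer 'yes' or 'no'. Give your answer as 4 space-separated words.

Answer: yes yes yes no

Derivation:
String 1: 'DB5OVmU=' → valid
String 2: 'rMEY' → valid
String 3: 'oA==' → valid
String 4: 'LOfDm2g=====' → invalid (5 pad chars (max 2))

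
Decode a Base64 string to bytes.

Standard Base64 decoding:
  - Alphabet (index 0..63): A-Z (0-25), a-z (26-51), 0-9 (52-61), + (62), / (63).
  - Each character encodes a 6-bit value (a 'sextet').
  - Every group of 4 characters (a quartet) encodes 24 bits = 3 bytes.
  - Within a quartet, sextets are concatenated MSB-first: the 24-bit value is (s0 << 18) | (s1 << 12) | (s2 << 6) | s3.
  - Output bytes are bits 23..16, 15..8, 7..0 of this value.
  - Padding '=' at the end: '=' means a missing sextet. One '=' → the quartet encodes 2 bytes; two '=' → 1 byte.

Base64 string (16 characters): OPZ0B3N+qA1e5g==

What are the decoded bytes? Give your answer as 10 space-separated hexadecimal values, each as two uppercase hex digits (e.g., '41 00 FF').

After char 0 ('O'=14): chars_in_quartet=1 acc=0xE bytes_emitted=0
After char 1 ('P'=15): chars_in_quartet=2 acc=0x38F bytes_emitted=0
After char 2 ('Z'=25): chars_in_quartet=3 acc=0xE3D9 bytes_emitted=0
After char 3 ('0'=52): chars_in_quartet=4 acc=0x38F674 -> emit 38 F6 74, reset; bytes_emitted=3
After char 4 ('B'=1): chars_in_quartet=1 acc=0x1 bytes_emitted=3
After char 5 ('3'=55): chars_in_quartet=2 acc=0x77 bytes_emitted=3
After char 6 ('N'=13): chars_in_quartet=3 acc=0x1DCD bytes_emitted=3
After char 7 ('+'=62): chars_in_quartet=4 acc=0x7737E -> emit 07 73 7E, reset; bytes_emitted=6
After char 8 ('q'=42): chars_in_quartet=1 acc=0x2A bytes_emitted=6
After char 9 ('A'=0): chars_in_quartet=2 acc=0xA80 bytes_emitted=6
After char 10 ('1'=53): chars_in_quartet=3 acc=0x2A035 bytes_emitted=6
After char 11 ('e'=30): chars_in_quartet=4 acc=0xA80D5E -> emit A8 0D 5E, reset; bytes_emitted=9
After char 12 ('5'=57): chars_in_quartet=1 acc=0x39 bytes_emitted=9
After char 13 ('g'=32): chars_in_quartet=2 acc=0xE60 bytes_emitted=9
Padding '==': partial quartet acc=0xE60 -> emit E6; bytes_emitted=10

Answer: 38 F6 74 07 73 7E A8 0D 5E E6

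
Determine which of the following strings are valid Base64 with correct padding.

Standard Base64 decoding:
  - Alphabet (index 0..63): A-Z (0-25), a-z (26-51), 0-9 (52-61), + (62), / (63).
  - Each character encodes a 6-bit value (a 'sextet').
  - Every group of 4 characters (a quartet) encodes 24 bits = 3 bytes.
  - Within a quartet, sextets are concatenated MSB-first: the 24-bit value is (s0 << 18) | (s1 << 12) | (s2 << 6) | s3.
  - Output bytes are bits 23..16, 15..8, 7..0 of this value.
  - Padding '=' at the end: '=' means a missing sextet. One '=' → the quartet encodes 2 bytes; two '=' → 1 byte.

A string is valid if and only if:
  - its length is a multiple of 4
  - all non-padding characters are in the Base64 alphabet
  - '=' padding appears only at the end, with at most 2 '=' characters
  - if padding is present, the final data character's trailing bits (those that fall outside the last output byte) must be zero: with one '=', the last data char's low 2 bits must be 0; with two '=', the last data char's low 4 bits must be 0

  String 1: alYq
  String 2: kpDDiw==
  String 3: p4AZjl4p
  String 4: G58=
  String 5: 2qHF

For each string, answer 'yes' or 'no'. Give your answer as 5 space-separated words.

Answer: yes yes yes yes yes

Derivation:
String 1: 'alYq' → valid
String 2: 'kpDDiw==' → valid
String 3: 'p4AZjl4p' → valid
String 4: 'G58=' → valid
String 5: '2qHF' → valid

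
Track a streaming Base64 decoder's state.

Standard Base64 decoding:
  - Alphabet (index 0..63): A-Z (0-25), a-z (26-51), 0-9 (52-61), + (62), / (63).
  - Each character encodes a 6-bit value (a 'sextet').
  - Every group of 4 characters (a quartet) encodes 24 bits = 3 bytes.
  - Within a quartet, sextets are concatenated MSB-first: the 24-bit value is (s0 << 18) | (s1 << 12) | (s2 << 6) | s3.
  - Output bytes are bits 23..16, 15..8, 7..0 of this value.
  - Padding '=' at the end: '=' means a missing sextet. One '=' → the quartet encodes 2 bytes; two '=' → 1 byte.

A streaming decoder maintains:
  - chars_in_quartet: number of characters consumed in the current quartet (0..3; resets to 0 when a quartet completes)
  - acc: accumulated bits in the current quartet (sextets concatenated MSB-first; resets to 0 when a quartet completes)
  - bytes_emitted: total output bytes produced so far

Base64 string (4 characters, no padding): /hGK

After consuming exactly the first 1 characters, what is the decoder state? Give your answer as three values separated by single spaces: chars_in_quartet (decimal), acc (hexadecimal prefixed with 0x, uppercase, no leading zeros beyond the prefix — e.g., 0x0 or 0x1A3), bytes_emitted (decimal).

After char 0 ('/'=63): chars_in_quartet=1 acc=0x3F bytes_emitted=0

Answer: 1 0x3F 0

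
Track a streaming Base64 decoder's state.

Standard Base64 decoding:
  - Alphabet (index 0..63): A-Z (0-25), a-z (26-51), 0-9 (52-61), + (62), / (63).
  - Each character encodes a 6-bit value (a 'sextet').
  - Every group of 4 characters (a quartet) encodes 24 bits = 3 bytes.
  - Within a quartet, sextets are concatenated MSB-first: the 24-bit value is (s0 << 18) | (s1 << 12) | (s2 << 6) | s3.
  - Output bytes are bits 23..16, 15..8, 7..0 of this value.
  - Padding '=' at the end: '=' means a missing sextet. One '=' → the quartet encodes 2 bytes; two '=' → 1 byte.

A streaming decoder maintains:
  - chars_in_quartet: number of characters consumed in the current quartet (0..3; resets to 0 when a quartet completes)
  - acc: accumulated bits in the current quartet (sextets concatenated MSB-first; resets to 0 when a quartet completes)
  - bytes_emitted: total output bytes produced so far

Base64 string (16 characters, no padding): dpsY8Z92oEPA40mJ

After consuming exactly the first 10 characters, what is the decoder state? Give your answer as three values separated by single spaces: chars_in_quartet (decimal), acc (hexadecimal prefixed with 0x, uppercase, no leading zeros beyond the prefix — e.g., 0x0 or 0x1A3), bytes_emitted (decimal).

Answer: 2 0xA04 6

Derivation:
After char 0 ('d'=29): chars_in_quartet=1 acc=0x1D bytes_emitted=0
After char 1 ('p'=41): chars_in_quartet=2 acc=0x769 bytes_emitted=0
After char 2 ('s'=44): chars_in_quartet=3 acc=0x1DA6C bytes_emitted=0
After char 3 ('Y'=24): chars_in_quartet=4 acc=0x769B18 -> emit 76 9B 18, reset; bytes_emitted=3
After char 4 ('8'=60): chars_in_quartet=1 acc=0x3C bytes_emitted=3
After char 5 ('Z'=25): chars_in_quartet=2 acc=0xF19 bytes_emitted=3
After char 6 ('9'=61): chars_in_quartet=3 acc=0x3C67D bytes_emitted=3
After char 7 ('2'=54): chars_in_quartet=4 acc=0xF19F76 -> emit F1 9F 76, reset; bytes_emitted=6
After char 8 ('o'=40): chars_in_quartet=1 acc=0x28 bytes_emitted=6
After char 9 ('E'=4): chars_in_quartet=2 acc=0xA04 bytes_emitted=6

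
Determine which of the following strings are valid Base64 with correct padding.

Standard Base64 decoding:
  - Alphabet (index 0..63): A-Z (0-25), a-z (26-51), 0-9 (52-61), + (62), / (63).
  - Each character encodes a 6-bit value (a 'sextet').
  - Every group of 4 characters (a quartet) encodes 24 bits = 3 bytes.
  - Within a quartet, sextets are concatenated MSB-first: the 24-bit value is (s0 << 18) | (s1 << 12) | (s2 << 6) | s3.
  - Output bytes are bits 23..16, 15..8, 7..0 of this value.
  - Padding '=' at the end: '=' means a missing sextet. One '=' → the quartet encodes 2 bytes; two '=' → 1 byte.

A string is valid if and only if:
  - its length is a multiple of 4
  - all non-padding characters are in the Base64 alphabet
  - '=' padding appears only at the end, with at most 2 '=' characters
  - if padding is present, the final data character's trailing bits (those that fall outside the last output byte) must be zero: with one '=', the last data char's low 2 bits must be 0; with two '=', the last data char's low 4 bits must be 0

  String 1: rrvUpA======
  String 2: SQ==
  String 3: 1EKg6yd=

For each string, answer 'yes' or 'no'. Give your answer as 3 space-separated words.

String 1: 'rrvUpA======' → invalid (6 pad chars (max 2))
String 2: 'SQ==' → valid
String 3: '1EKg6yd=' → invalid (bad trailing bits)

Answer: no yes no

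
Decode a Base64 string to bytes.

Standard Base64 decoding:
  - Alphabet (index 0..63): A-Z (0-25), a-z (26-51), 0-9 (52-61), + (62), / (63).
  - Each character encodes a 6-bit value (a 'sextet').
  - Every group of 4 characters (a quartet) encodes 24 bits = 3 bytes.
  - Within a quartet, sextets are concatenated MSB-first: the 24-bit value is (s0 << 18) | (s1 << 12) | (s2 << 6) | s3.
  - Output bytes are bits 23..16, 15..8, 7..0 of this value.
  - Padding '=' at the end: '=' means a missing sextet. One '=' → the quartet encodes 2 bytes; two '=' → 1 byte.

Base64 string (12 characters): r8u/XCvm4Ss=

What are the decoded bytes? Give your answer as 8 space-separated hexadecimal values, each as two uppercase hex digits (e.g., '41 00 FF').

Answer: AF CB BF 5C 2B E6 E1 2B

Derivation:
After char 0 ('r'=43): chars_in_quartet=1 acc=0x2B bytes_emitted=0
After char 1 ('8'=60): chars_in_quartet=2 acc=0xAFC bytes_emitted=0
After char 2 ('u'=46): chars_in_quartet=3 acc=0x2BF2E bytes_emitted=0
After char 3 ('/'=63): chars_in_quartet=4 acc=0xAFCBBF -> emit AF CB BF, reset; bytes_emitted=3
After char 4 ('X'=23): chars_in_quartet=1 acc=0x17 bytes_emitted=3
After char 5 ('C'=2): chars_in_quartet=2 acc=0x5C2 bytes_emitted=3
After char 6 ('v'=47): chars_in_quartet=3 acc=0x170AF bytes_emitted=3
After char 7 ('m'=38): chars_in_quartet=4 acc=0x5C2BE6 -> emit 5C 2B E6, reset; bytes_emitted=6
After char 8 ('4'=56): chars_in_quartet=1 acc=0x38 bytes_emitted=6
After char 9 ('S'=18): chars_in_quartet=2 acc=0xE12 bytes_emitted=6
After char 10 ('s'=44): chars_in_quartet=3 acc=0x384AC bytes_emitted=6
Padding '=': partial quartet acc=0x384AC -> emit E1 2B; bytes_emitted=8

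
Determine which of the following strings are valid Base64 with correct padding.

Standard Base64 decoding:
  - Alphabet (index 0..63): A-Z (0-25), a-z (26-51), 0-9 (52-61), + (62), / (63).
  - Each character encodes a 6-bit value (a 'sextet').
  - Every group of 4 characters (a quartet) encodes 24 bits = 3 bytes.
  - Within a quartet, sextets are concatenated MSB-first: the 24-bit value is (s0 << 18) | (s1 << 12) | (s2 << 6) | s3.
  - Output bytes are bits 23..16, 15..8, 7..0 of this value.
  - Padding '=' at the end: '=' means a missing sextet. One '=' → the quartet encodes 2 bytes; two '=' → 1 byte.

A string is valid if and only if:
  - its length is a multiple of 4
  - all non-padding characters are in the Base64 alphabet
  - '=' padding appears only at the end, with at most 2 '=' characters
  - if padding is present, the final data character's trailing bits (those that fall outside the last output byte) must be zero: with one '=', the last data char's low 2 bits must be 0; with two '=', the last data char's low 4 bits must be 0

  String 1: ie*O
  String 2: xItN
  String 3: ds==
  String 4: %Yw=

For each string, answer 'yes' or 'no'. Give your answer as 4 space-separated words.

String 1: 'ie*O' → invalid (bad char(s): ['*'])
String 2: 'xItN' → valid
String 3: 'ds==' → invalid (bad trailing bits)
String 4: '%Yw=' → invalid (bad char(s): ['%'])

Answer: no yes no no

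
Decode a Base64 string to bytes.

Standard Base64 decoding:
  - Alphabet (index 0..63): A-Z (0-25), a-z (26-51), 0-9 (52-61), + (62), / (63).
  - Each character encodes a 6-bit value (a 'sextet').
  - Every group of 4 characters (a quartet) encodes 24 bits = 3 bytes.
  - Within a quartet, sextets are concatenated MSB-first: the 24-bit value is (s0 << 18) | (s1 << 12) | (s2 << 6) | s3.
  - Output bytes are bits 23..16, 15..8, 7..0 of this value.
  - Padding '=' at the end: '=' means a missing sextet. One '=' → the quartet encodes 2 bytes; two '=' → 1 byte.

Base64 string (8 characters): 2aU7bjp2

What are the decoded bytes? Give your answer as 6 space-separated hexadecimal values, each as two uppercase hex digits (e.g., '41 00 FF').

Answer: D9 A5 3B 6E 3A 76

Derivation:
After char 0 ('2'=54): chars_in_quartet=1 acc=0x36 bytes_emitted=0
After char 1 ('a'=26): chars_in_quartet=2 acc=0xD9A bytes_emitted=0
After char 2 ('U'=20): chars_in_quartet=3 acc=0x36694 bytes_emitted=0
After char 3 ('7'=59): chars_in_quartet=4 acc=0xD9A53B -> emit D9 A5 3B, reset; bytes_emitted=3
After char 4 ('b'=27): chars_in_quartet=1 acc=0x1B bytes_emitted=3
After char 5 ('j'=35): chars_in_quartet=2 acc=0x6E3 bytes_emitted=3
After char 6 ('p'=41): chars_in_quartet=3 acc=0x1B8E9 bytes_emitted=3
After char 7 ('2'=54): chars_in_quartet=4 acc=0x6E3A76 -> emit 6E 3A 76, reset; bytes_emitted=6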